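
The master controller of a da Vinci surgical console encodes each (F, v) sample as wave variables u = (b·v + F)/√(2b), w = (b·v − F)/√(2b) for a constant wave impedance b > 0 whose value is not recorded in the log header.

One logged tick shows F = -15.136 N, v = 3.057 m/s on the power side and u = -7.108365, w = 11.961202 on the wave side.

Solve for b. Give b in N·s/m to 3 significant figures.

u + w = 4.852837;  u + w = √(2b)·v, so √(2b) = 4.852837/3.057 = 1.587451.
b = (√(2b))²/2 = 2.520000/2 = 1.260000.
(Check via u − w = 2F/√(2b): u − w = -19.069567, 2F/√(2b) = -19.069568.)

b = 1.26 N·s/m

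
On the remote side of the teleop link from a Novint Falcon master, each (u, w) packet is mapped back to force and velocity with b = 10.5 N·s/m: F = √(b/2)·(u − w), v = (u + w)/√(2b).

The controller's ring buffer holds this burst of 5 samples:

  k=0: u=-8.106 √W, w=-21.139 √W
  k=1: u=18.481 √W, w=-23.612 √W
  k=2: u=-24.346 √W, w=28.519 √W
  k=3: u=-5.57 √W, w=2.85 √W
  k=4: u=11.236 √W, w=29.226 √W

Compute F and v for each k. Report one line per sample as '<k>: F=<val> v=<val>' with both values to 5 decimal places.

0: F=29.86235 v=-6.38178
1: F=96.44718 v=-1.11968
2: F=-121.12893 v=0.91062
3: F=-19.29264 v=-0.59355
4: F=-41.22027 v=8.82953

k=0: u−w=13.03300, u+w=-29.24500; √(b/2)=2.29129, √(2b)=4.58258; F=2.29129×13.033=29.86235, v=-29.24500/4.58258=-6.38178
k=1: u−w=42.09300, u+w=-5.13100; √(b/2)=2.29129, √(2b)=4.58258; F=2.29129×42.093=96.44718, v=-5.13100/4.58258=-1.11968
k=2: u−w=-52.86500, u+w=4.17300; √(b/2)=2.29129, √(2b)=4.58258; F=2.29129×(-52.865)=-121.12893, v=4.17300/4.58258=0.91062
k=3: u−w=-8.42000, u+w=-2.72000; √(b/2)=2.29129, √(2b)=4.58258; F=2.29129×(-8.42)=-19.29264, v=-2.72000/4.58258=-0.59355
k=4: u−w=-17.99000, u+w=40.46200; √(b/2)=2.29129, √(2b)=4.58258; F=2.29129×(-17.99)=-41.22027, v=40.46200/4.58258=8.82953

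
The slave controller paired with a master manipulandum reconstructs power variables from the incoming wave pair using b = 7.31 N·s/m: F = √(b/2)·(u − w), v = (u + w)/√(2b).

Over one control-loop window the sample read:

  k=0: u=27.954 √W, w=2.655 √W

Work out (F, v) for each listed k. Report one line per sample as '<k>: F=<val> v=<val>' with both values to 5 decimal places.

0: F=48.36677 v=8.00526

k=0: u−w=25.29900, u+w=30.60900; √(b/2)=1.91181, √(2b)=3.82361; F=1.91181×25.299=48.36677, v=30.60900/3.82361=8.00526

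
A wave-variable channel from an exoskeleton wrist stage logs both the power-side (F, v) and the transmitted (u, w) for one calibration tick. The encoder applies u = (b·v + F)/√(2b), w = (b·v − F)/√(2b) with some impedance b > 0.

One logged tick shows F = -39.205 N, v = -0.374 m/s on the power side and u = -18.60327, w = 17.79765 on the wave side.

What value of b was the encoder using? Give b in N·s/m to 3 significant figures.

b = 2.32 N·s/m

u + w = -0.80562;  u + w = √(2b)·v, so √(2b) = -0.80562/(-0.374) = 2.15406.
b = (√(2b))²/2 = 4.63999/2 = 2.32000.
(Check via u − w = 2F/√(2b): u − w = -36.40092, 2F/√(2b) = -36.40096.)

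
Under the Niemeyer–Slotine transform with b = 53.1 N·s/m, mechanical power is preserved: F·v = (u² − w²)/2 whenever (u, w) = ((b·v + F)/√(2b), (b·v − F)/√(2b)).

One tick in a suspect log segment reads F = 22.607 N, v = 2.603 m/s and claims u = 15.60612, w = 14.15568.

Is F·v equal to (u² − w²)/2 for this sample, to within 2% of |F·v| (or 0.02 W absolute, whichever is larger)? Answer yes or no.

F·v = 22.607×2.603 = 58.8460 W.
(u² − w²)/2 = (243.5510 − 200.3833)/2 = 21.5839 W.
|Δ| = 37.2622;  2% of max(1, |F·v|) = 1.1769.

no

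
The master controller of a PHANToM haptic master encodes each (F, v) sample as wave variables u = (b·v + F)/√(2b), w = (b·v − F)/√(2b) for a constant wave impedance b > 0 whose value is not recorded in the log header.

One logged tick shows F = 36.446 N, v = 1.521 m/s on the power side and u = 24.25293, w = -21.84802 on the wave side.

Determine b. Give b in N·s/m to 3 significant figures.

u + w = 2.4049;  u + w = √(2b)·v, so √(2b) = 2.4049/1.521 = 1.5811.
b = (√(2b))²/2 = 2.5000/2 = 1.2500.
(Check via u − w = 2F/√(2b): u − w = 46.1009, 2F/√(2b) = 46.1010.)

b = 1.25 N·s/m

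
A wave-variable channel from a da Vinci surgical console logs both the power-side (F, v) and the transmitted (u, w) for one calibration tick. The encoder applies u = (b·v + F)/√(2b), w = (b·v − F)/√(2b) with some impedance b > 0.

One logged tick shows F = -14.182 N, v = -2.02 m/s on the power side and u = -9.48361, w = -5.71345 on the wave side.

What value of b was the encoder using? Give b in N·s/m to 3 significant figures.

b = 28.3 N·s/m

u + w = -15.1971;  u + w = √(2b)·v, so √(2b) = -15.1971/(-2.02) = 7.5233.
b = (√(2b))²/2 = 56.6000/2 = 28.3000.
(Check via u − w = 2F/√(2b): u − w = -3.7702, 2F/√(2b) = -3.7702.)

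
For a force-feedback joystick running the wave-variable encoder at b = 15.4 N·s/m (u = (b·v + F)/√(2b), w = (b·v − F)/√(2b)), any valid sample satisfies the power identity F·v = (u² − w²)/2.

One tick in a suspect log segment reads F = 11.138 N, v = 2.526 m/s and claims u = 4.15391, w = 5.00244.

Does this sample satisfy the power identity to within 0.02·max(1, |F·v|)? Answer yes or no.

F·v = 11.138×2.526 = 28.1346 W.
(u² − w²)/2 = (17.2550 − 25.0244)/2 = -3.8847 W.
|Δ| = 32.0193;  2% of max(1, |F·v|) = 0.5627.

no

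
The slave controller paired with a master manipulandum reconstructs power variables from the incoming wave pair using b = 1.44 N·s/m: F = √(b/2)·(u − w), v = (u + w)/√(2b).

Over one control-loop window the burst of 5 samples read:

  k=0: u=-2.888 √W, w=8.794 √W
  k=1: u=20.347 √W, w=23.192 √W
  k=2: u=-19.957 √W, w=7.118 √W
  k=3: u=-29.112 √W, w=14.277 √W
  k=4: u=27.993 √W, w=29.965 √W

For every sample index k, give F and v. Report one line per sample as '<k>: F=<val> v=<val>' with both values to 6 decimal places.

0: F=-9.912506 v=3.480144
1: F=-2.414063 v=25.655602
2: F=-22.973899 v=-7.565453
3: F=-36.816787 v=-8.741608
4: F=-1.673297 v=34.152079

k=0: u−w=-11.682000, u+w=5.906000; √(b/2)=0.848528, √(2b)=1.697056; F=0.848528×(-11.682)=-9.912506, v=5.906000/1.697056=3.480144
k=1: u−w=-2.845000, u+w=43.539000; √(b/2)=0.848528, √(2b)=1.697056; F=0.848528×(-2.845)=-2.414063, v=43.539000/1.697056=25.655602
k=2: u−w=-27.075000, u+w=-12.839000; √(b/2)=0.848528, √(2b)=1.697056; F=0.848528×(-27.075)=-22.973899, v=-12.839000/1.697056=-7.565453
k=3: u−w=-43.389000, u+w=-14.835000; √(b/2)=0.848528, √(2b)=1.697056; F=0.848528×(-43.389)=-36.816787, v=-14.835000/1.697056=-8.741608
k=4: u−w=-1.972000, u+w=57.958000; √(b/2)=0.848528, √(2b)=1.697056; F=0.848528×(-1.972)=-1.673297, v=57.958000/1.697056=34.152079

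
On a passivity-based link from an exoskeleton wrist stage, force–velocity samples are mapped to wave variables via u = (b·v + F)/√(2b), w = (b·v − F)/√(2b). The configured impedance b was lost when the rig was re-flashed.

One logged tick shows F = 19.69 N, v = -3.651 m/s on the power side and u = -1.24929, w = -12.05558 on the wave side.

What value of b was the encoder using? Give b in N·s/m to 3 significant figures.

u + w = -13.30487;  u + w = √(2b)·v, so √(2b) = -13.30487/(-3.651) = 3.64417.
b = (√(2b))²/2 = 13.27999/2 = 6.63999.
(Check via u − w = 2F/√(2b): u − w = 10.80629, 2F/√(2b) = 10.80630.)

b = 6.64 N·s/m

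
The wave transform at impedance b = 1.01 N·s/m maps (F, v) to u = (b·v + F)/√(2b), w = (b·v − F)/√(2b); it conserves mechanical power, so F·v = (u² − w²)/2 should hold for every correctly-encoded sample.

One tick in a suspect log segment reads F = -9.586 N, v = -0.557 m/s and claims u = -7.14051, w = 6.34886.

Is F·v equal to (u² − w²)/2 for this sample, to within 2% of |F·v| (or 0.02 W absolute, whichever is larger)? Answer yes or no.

F·v = (-9.586)×(-0.557) = 5.33940 W.
(u² − w²)/2 = (50.98688 − 40.30802)/2 = 5.33943 W.
|Δ| = 0.00003;  2% of max(1, |F·v|) = 0.10679.

yes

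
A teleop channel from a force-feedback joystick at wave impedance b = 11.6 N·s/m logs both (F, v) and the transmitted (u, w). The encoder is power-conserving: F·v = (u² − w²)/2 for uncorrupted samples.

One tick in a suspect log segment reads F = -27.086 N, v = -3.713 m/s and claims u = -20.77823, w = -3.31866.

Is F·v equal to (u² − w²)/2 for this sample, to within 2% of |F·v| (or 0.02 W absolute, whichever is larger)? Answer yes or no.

no

F·v = (-27.086)×(-3.713) = 100.57032 W.
(u² − w²)/2 = (431.73484 − 11.01350)/2 = 210.36067 W.
|Δ| = 109.79035;  2% of max(1, |F·v|) = 2.01141.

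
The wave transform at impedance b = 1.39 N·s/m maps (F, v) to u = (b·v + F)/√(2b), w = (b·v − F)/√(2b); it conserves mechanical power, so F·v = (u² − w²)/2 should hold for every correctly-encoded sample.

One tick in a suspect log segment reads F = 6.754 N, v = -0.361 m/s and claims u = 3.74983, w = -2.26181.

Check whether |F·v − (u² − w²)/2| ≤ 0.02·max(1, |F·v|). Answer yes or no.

no

F·v = 6.754×(-0.361) = -2.4382 W.
(u² − w²)/2 = (14.0612 − 5.1158)/2 = 4.4727 W.
|Δ| = 6.9109;  2% of max(1, |F·v|) = 0.0488.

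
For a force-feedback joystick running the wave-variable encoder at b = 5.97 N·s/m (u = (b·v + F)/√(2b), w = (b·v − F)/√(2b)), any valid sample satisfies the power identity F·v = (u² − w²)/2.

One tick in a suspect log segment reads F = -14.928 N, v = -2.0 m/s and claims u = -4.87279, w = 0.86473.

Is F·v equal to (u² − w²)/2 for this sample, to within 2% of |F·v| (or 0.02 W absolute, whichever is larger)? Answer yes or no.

no

F·v = (-14.928)×(-2.0) = 29.8560 W.
(u² − w²)/2 = (23.7441 − 0.7478)/2 = 11.4982 W.
|Δ| = 18.3578;  2% of max(1, |F·v|) = 0.5971.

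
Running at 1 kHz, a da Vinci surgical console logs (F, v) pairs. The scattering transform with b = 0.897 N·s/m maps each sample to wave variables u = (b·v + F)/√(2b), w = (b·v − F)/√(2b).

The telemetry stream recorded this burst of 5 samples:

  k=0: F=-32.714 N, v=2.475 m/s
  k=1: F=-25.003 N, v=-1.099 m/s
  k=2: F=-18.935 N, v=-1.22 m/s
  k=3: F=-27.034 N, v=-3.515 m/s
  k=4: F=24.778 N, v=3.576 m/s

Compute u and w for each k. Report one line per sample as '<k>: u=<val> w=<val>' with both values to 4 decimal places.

0: u=-22.7668 w=26.0818
1: u=-19.4033 w=17.9313
2: u=-14.9539 w=13.3199
3: u=-22.5376 w=17.8296
4: u=20.8941 w=-16.1044

k=0: b·v=0.897×2.475=2.2201; √(2b)=1.3394; u=(2.2201+(-32.714))/1.3394=-22.7668, w=(2.2201−(-32.714))/1.3394=26.0818
k=1: b·v=0.897×(-1.099)=-0.9858; √(2b)=1.3394; u=(-0.9858+(-25.003))/1.3394=-19.4033, w=(-0.9858−(-25.003))/1.3394=17.9313
k=2: b·v=0.897×(-1.22)=-1.0943; √(2b)=1.3394; u=(-1.0943+(-18.935))/1.3394=-14.9539, w=(-1.0943−(-18.935))/1.3394=13.3199
k=3: b·v=0.897×(-3.515)=-3.1530; √(2b)=1.3394; u=(-3.1530+(-27.034))/1.3394=-22.5376, w=(-3.1530−(-27.034))/1.3394=17.8296
k=4: b·v=0.897×3.576=3.2077; √(2b)=1.3394; u=(3.2077+24.778)/1.3394=20.8941, w=(3.2077−24.778)/1.3394=-16.1044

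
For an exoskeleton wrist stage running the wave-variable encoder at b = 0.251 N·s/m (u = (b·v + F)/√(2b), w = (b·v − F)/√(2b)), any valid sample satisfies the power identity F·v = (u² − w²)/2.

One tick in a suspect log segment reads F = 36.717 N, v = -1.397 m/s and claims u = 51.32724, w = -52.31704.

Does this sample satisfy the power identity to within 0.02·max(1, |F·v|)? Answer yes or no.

yes

F·v = 36.717×(-1.397) = -51.29365 W.
(u² − w²)/2 = (2634.48557 − 2737.07267)/2 = -51.29355 W.
|Δ| = 0.00009;  2% of max(1, |F·v|) = 1.02587.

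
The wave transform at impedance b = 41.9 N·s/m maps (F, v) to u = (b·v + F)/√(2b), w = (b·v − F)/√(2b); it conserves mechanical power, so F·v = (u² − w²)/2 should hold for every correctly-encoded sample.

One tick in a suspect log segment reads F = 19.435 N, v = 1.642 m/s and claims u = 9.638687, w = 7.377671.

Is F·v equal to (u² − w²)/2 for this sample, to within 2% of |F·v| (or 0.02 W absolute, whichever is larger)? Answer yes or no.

no

F·v = 19.435×1.642 = 31.912270 W.
(u² − w²)/2 = (92.904287 − 54.430029)/2 = 19.237129 W.
|Δ| = 12.675141;  2% of max(1, |F·v|) = 0.638245.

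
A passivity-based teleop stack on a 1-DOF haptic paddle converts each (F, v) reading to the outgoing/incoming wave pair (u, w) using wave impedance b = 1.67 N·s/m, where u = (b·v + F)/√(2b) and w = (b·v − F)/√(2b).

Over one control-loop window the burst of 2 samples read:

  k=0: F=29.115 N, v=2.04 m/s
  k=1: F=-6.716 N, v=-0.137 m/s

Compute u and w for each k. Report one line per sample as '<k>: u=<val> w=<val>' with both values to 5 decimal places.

0: u=17.79514 w=-14.06690
1: u=-3.80002 w=3.54964

k=0: b·v=1.67×2.04=3.40680; √(2b)=1.82757; u=(3.40680+29.115)/1.82757=17.79514, w=(3.40680−29.115)/1.82757=-14.06690
k=1: b·v=1.67×(-0.137)=-0.22879; √(2b)=1.82757; u=(-0.22879+(-6.716))/1.82757=-3.80002, w=(-0.22879−(-6.716))/1.82757=3.54964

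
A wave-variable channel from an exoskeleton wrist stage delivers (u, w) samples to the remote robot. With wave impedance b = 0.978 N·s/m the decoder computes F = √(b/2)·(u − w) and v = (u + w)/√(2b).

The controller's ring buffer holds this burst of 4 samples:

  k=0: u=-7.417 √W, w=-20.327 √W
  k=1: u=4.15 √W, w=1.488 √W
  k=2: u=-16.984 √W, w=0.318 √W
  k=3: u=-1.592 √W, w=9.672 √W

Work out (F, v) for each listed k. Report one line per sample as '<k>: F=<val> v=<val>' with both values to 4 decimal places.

0: F=9.0278 v=-19.8374
1: F=1.8615 v=4.0313
2: F=-12.0990 v=-11.9165
3: F=-7.8768 v=5.7773

k=0: u−w=12.9100, u+w=-27.7440; √(b/2)=0.6993, √(2b)=1.3986; F=0.6993×12.91=9.0278, v=-27.7440/1.3986=-19.8374
k=1: u−w=2.6620, u+w=5.6380; √(b/2)=0.6993, √(2b)=1.3986; F=0.6993×2.662=1.8615, v=5.6380/1.3986=4.0313
k=2: u−w=-17.3020, u+w=-16.6660; √(b/2)=0.6993, √(2b)=1.3986; F=0.6993×(-17.302)=-12.0990, v=-16.6660/1.3986=-11.9165
k=3: u−w=-11.2640, u+w=8.0800; √(b/2)=0.6993, √(2b)=1.3986; F=0.6993×(-11.264)=-7.8768, v=8.0800/1.3986=5.7773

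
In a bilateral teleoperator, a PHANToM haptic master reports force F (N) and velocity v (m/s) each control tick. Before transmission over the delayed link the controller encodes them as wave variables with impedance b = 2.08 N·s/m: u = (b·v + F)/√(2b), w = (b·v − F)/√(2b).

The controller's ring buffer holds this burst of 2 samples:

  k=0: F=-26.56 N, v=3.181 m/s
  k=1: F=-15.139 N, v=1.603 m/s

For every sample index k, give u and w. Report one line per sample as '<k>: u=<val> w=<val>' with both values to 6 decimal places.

k=0: b·v=2.08×3.181=6.616480; √(2b)=2.039608; u=(6.616480+(-26.56))/2.039608=-9.778115, w=(6.616480−(-26.56))/2.039608=16.266108
k=1: b·v=2.08×1.603=3.334240; √(2b)=2.039608; u=(3.334240+(-15.139))/2.039608=-5.787760, w=(3.334240−(-15.139))/2.039608=9.057251

0: u=-9.778115 w=16.266108
1: u=-5.787760 w=9.057251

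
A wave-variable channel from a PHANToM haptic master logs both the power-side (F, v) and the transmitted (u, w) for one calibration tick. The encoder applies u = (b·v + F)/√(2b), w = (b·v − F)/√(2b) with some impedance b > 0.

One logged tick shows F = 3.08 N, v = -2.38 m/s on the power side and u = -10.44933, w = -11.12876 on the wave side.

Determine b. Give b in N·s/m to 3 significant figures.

u + w = -21.57809;  u + w = √(2b)·v, so √(2b) = -21.57809/(-2.38) = 9.06642.
b = (√(2b))²/2 = 82.20005/2 = 41.10003.
(Check via u − w = 2F/√(2b): u − w = 0.67943, 2F/√(2b) = 0.67943.)

b = 41.1 N·s/m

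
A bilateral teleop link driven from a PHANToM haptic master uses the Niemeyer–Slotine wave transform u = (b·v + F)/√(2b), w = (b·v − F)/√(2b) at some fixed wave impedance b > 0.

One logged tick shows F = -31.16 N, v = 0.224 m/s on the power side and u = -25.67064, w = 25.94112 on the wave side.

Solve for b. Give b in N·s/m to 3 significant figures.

u + w = 0.2705;  u + w = √(2b)·v, so √(2b) = 0.2705/0.224 = 1.2075.
b = (√(2b))²/2 = 1.4581/2 = 0.7290.
(Check via u − w = 2F/√(2b): u − w = -51.6118, 2F/√(2b) = -51.6108.)

b = 0.729 N·s/m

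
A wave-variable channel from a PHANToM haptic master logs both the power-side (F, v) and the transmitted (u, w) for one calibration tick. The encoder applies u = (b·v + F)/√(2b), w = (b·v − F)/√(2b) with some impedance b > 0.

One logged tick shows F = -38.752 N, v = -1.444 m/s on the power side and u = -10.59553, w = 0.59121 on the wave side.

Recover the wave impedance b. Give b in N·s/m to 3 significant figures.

u + w = -10.00432;  u + w = √(2b)·v, so √(2b) = -10.00432/(-1.444) = 6.92820.
b = (√(2b))²/2 = 47.99995/2 = 23.99997.
(Check via u − w = 2F/√(2b): u − w = -11.18674, 2F/√(2b) = -11.18674.)

b = 24 N·s/m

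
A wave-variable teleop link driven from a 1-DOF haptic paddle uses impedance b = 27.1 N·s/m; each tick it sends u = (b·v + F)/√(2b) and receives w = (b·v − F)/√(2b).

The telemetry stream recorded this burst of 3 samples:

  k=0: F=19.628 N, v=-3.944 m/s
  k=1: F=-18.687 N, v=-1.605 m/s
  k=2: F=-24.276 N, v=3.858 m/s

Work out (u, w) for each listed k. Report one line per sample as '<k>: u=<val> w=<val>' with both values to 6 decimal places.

k=0: b·v=27.1×(-3.944)=-106.882400; √(2b)=7.362065; u=(-106.882400+19.628)/7.362065=-11.851892, w=(-106.882400−19.628)/7.362065=-17.184092
k=1: b·v=27.1×(-1.605)=-43.495500; √(2b)=7.362065; u=(-43.495500+(-18.687))/7.362065=-8.446340, w=(-43.495500−(-18.687))/7.362065=-3.369775
k=2: b·v=27.1×3.858=104.551800; √(2b)=7.362065; u=(104.551800+(-24.276))/7.362065=10.903979, w=(104.551800−(-24.276))/7.362065=17.498868

0: u=-11.851892 w=-17.184092
1: u=-8.446340 w=-3.369775
2: u=10.903979 w=17.498868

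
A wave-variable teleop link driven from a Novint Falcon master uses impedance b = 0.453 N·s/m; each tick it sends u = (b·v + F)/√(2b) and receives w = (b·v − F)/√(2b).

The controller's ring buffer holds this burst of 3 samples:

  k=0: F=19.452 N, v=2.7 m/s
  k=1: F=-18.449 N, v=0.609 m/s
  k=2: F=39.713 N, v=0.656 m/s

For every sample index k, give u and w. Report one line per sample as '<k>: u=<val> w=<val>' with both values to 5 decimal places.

k=0: b·v=0.453×2.7=1.22310; √(2b)=0.95184; u=(1.22310+19.452)/0.95184=21.72119, w=(1.22310−19.452)/0.95184=-19.15122
k=1: b·v=0.453×0.609=0.27588; √(2b)=0.95184; u=(0.27588+(-18.449))/0.95184=-19.09262, w=(0.27588−(-18.449))/0.95184=19.67229
k=2: b·v=0.453×0.656=0.29717; √(2b)=0.95184; u=(0.29717+39.713)/0.95184=42.03454, w=(0.29717−39.713)/0.95184=-41.41013

0: u=21.72119 w=-19.15122
1: u=-19.09262 w=19.67229
2: u=42.03454 w=-41.41013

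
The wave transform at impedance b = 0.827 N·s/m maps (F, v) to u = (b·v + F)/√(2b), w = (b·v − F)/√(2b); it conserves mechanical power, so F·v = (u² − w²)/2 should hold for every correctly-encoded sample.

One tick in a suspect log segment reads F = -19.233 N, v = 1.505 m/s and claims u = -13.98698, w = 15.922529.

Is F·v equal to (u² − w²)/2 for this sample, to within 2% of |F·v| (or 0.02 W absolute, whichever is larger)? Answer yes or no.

F·v = (-19.233)×1.505 = -28.945665 W.
(u² − w²)/2 = (195.635610 − 253.526930)/2 = -28.945660 W.
|Δ| = 0.000005;  2% of max(1, |F·v|) = 0.578913.

yes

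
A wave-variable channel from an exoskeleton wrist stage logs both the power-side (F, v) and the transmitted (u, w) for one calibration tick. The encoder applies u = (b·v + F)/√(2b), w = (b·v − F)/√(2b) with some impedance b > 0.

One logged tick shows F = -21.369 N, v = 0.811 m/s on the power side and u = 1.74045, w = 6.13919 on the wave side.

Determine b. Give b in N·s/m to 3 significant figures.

b = 47.2 N·s/m

u + w = 7.8796;  u + w = √(2b)·v, so √(2b) = 7.8796/0.811 = 9.7160.
b = (√(2b))²/2 = 94.3998/2 = 47.1999.
(Check via u − w = 2F/√(2b): u − w = -4.3987, 2F/√(2b) = -4.3987.)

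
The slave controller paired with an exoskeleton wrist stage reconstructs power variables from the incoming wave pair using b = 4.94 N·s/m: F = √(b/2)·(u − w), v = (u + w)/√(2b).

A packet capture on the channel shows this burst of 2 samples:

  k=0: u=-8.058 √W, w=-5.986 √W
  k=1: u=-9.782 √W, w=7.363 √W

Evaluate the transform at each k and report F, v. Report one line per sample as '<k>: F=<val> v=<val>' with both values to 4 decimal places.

k=0: u−w=-2.0720, u+w=-14.0440; √(b/2)=1.5716, √(2b)=3.1432; F=1.5716×(-2.072)=-3.2564, v=-14.0440/3.1432=-4.4680
k=1: u−w=-17.1450, u+w=-2.4190; √(b/2)=1.5716, √(2b)=3.1432; F=1.5716×(-17.145)=-26.9455, v=-2.4190/3.1432=-0.7696

0: F=-3.2564 v=-4.4680
1: F=-26.9455 v=-0.7696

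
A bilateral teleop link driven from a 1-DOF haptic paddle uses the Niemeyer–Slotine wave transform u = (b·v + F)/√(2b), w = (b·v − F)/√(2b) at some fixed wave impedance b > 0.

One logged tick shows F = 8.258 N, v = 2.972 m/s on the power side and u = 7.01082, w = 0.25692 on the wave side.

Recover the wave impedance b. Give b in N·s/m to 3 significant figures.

b = 2.99 N·s/m

u + w = 7.2677;  u + w = √(2b)·v, so √(2b) = 7.2677/2.972 = 2.4454.
b = (√(2b))²/2 = 5.9800/2 = 2.9900.
(Check via u − w = 2F/√(2b): u − w = 6.7539, 2F/√(2b) = 6.7539.)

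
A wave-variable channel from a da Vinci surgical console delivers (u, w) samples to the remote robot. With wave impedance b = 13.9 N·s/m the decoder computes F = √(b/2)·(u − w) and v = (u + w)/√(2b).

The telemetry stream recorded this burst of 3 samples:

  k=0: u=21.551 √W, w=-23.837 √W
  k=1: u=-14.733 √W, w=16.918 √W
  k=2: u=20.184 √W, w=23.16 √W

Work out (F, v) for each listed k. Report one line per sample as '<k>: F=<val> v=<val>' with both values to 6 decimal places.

k=0: u−w=45.388000, u+w=-2.286000; √(b/2)=2.636285, √(2b)=5.272571; F=2.636285×45.388=119.655716, v=-2.286000/5.272571=-0.433565
k=1: u−w=-31.651000, u+w=2.185000; √(b/2)=2.636285, √(2b)=5.272571; F=2.636285×(-31.651)=-83.441065, v=2.185000/5.272571=0.414409
k=2: u−w=-2.976000, u+w=43.344000; √(b/2)=2.636285, √(2b)=5.272571; F=2.636285×(-2.976)=-7.845585, v=43.344000/5.272571=8.220658

0: F=119.655716 v=-0.433565
1: F=-83.441065 v=0.414409
2: F=-7.845585 v=8.220658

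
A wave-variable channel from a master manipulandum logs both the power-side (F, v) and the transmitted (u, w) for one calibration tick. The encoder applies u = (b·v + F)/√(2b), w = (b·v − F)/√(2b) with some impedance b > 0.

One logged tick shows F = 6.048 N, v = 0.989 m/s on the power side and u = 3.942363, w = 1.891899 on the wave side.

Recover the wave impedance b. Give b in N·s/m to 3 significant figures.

u + w = 5.834262;  u + w = √(2b)·v, so √(2b) = 5.834262/0.989 = 5.899153.
b = (√(2b))²/2 = 34.800002/2 = 17.400001.
(Check via u − w = 2F/√(2b): u − w = 2.050464, 2F/√(2b) = 2.050464.)

b = 17.4 N·s/m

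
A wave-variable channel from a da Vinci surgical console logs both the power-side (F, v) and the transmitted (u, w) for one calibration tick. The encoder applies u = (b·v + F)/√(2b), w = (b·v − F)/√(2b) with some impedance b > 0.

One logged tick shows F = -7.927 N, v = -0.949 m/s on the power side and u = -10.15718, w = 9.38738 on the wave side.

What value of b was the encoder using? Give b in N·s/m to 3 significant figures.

b = 0.329 N·s/m

u + w = -0.76980;  u + w = √(2b)·v, so √(2b) = -0.76980/(-0.949) = 0.81117.
b = (√(2b))²/2 = 0.65800/2 = 0.32900.
(Check via u − w = 2F/√(2b): u − w = -19.54456, 2F/√(2b) = -19.54462.)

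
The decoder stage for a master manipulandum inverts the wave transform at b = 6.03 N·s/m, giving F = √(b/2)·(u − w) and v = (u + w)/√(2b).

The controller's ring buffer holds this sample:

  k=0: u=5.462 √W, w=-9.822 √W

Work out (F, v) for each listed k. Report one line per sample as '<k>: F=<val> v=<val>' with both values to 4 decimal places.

k=0: u−w=15.2840, u+w=-4.3600; √(b/2)=1.7364, √(2b)=3.4728; F=1.7364×15.284=26.5388, v=-4.3600/3.4728=-1.2555

0: F=26.5388 v=-1.2555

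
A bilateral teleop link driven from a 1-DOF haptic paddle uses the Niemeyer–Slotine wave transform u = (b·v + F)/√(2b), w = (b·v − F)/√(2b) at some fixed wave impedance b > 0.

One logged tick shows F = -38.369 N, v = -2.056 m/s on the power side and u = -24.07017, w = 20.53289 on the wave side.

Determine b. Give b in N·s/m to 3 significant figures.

b = 1.48 N·s/m

u + w = -3.53728;  u + w = √(2b)·v, so √(2b) = -3.53728/(-2.056) = 1.72047.
b = (√(2b))²/2 = 2.96001/2 = 1.48000.
(Check via u − w = 2F/√(2b): u − w = -44.60306, 2F/√(2b) = -44.60301.)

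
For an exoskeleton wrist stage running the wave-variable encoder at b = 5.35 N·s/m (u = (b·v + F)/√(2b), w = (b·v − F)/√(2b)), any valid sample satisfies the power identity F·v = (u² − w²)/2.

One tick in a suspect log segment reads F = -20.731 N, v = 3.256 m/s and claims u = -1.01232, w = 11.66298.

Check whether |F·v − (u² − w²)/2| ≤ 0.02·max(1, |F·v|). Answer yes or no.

yes

F·v = (-20.731)×3.256 = -67.5001 W.
(u² − w²)/2 = (1.0248 − 136.0251)/2 = -67.5002 W.
|Δ| = 0.0000;  2% of max(1, |F·v|) = 1.3500.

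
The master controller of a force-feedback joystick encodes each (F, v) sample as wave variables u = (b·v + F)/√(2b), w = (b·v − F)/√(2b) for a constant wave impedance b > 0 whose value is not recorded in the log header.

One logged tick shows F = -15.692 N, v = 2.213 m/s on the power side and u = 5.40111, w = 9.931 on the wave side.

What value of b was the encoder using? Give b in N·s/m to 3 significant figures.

b = 24 N·s/m

u + w = 15.33211;  u + w = √(2b)·v, so √(2b) = 15.33211/2.213 = 6.92820.
b = (√(2b))²/2 = 47.99998/2 = 23.99999.
(Check via u − w = 2F/√(2b): u − w = -4.52989, 2F/√(2b) = -4.52989.)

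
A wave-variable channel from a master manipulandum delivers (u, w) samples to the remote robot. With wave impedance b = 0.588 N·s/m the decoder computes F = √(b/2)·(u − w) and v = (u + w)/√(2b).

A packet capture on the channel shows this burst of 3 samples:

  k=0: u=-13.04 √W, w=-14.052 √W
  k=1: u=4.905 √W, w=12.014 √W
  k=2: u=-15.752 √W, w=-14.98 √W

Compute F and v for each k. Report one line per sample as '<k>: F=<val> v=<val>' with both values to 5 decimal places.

k=0: u−w=1.01200, u+w=-27.09200; √(b/2)=0.54222, √(2b)=1.08444; F=0.54222×1.012=0.54872, v=-27.09200/1.08444=-24.98259
k=1: u−w=-7.10900, u+w=16.91900; √(b/2)=0.54222, √(2b)=1.08444; F=0.54222×(-7.109)=-3.85463, v=16.91900/1.08444=15.60167
k=2: u−w=-0.77200, u+w=-30.73200; √(b/2)=0.54222, √(2b)=1.08444; F=0.54222×(-0.772)=-0.41859, v=-30.73200/1.08444=-28.33917

0: F=0.54872 v=-24.98259
1: F=-3.85463 v=15.60167
2: F=-0.41859 v=-28.33917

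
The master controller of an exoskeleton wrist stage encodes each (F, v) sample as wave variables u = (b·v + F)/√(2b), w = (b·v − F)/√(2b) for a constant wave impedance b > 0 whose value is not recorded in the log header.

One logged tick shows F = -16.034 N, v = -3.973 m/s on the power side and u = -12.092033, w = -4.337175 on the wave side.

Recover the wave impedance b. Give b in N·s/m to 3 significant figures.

u + w = -16.429208;  u + w = √(2b)·v, so √(2b) = -16.429208/(-3.973) = 4.135215.
b = (√(2b))²/2 = 17.100001/2 = 8.550000.
(Check via u − w = 2F/√(2b): u − w = -7.754858, 2F/√(2b) = -7.754857.)

b = 8.55 N·s/m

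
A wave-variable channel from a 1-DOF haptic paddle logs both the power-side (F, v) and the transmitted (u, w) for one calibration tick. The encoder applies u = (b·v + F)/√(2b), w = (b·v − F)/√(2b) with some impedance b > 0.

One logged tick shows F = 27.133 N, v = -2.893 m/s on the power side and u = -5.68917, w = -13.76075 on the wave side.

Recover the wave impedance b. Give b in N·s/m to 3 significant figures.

b = 22.6 N·s/m

u + w = -19.44992;  u + w = √(2b)·v, so √(2b) = -19.44992/(-2.893) = 6.72310.
b = (√(2b))²/2 = 45.20004/2 = 22.60002.
(Check via u − w = 2F/√(2b): u − w = 8.07158, 2F/√(2b) = 8.07158.)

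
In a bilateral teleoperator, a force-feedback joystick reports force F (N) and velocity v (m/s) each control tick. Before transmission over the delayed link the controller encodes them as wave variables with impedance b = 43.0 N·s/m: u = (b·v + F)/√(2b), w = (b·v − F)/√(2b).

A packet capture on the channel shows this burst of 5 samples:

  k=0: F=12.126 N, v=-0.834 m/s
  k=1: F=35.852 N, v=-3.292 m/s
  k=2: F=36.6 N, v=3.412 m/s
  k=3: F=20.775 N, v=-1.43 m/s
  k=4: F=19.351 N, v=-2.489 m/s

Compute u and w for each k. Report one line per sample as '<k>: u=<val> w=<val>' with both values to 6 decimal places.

k=0: b·v=43.0×(-0.834)=-35.862000; √(2b)=9.273618; u=(-35.862000+12.126)/9.273618=-2.559519, w=(-35.862000−12.126)/9.273618=-5.174679
k=1: b·v=43.0×(-3.292)=-141.556000; √(2b)=9.273618; u=(-141.556000+35.852)/9.273618=-11.398355, w=(-141.556000−35.852)/9.273618=-19.130397
k=2: b·v=43.0×3.412=146.716000; √(2b)=9.273618; u=(146.716000+36.6)/9.273618=19.767473, w=(146.716000−36.6)/9.273618=11.874114
k=3: b·v=43.0×(-1.43)=-61.490000; √(2b)=9.273618; u=(-61.490000+20.775)/9.273618=-4.390411, w=(-61.490000−20.775)/9.273618=-8.870863
k=4: b·v=43.0×(-2.489)=-107.027000; √(2b)=9.273618; u=(-107.027000+19.351)/9.273618=-9.454346, w=(-107.027000−19.351)/9.273618=-13.627690

0: u=-2.559519 w=-5.174679
1: u=-11.398355 w=-19.130397
2: u=19.767473 w=11.874114
3: u=-4.390411 w=-8.870863
4: u=-9.454346 w=-13.627690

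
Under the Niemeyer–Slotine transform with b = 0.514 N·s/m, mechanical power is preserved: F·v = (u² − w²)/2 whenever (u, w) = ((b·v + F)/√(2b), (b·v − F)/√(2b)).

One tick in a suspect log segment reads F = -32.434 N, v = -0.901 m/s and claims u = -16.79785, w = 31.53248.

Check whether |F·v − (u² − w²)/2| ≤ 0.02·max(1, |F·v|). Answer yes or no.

F·v = (-32.434)×(-0.901) = 29.22303 W.
(u² − w²)/2 = (282.16776 − 994.29729)/2 = -356.06477 W.
|Δ| = 385.28780;  2% of max(1, |F·v|) = 0.58446.

no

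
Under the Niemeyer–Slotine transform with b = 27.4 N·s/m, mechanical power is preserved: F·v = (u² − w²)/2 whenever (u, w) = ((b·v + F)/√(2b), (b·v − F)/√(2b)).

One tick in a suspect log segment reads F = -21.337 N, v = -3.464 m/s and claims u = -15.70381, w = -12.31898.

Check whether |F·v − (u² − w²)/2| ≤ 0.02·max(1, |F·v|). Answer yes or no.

F·v = (-21.337)×(-3.464) = 73.91137 W.
(u² − w²)/2 = (246.60965 − 151.75727)/2 = 47.42619 W.
|Δ| = 26.48518;  2% of max(1, |F·v|) = 1.47823.

no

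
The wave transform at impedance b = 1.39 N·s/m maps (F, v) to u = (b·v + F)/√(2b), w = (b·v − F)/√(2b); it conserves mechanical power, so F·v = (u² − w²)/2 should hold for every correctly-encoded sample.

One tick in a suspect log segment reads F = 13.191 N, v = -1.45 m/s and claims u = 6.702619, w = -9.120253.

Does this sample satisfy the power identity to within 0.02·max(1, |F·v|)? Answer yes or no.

yes

F·v = 13.191×(-1.45) = -19.126950 W.
(u² − w²)/2 = (44.925101 − 83.179015)/2 = -19.126957 W.
|Δ| = 0.000007;  2% of max(1, |F·v|) = 0.382539.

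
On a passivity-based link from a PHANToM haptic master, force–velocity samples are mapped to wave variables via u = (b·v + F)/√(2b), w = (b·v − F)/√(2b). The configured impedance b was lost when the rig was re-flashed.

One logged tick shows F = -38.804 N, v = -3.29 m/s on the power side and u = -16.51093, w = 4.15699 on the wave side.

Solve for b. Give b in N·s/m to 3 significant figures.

b = 7.05 N·s/m

u + w = -12.3539;  u + w = √(2b)·v, so √(2b) = -12.3539/(-3.29) = 3.7550.
b = (√(2b))²/2 = 14.1000/2 = 7.0500.
(Check via u − w = 2F/√(2b): u − w = -20.6679, 2F/√(2b) = -20.6679.)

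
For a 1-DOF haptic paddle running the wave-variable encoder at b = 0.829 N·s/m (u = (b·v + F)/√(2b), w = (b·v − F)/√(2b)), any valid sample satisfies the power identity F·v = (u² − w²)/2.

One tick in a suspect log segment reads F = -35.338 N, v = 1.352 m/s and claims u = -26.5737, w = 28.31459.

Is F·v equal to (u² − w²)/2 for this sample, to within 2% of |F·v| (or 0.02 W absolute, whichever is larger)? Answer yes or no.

F·v = (-35.338)×1.352 = -47.77698 W.
(u² − w²)/2 = (706.16153 − 801.71601)/2 = -47.77724 W.
|Δ| = 0.00026;  2% of max(1, |F·v|) = 0.95554.

yes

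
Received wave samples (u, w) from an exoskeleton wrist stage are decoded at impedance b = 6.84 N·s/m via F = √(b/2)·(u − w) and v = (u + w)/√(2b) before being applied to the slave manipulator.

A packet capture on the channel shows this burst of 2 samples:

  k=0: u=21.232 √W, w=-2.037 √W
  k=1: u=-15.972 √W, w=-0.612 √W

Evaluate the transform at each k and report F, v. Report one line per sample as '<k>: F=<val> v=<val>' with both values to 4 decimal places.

0: F=43.0319 v=5.1897
1: F=-28.4056 v=-4.4838

k=0: u−w=23.2690, u+w=19.1950; √(b/2)=1.8493, √(2b)=3.6986; F=1.8493×23.269=43.0319, v=19.1950/3.6986=5.1897
k=1: u−w=-15.3600, u+w=-16.5840; √(b/2)=1.8493, √(2b)=3.6986; F=1.8493×(-15.36)=-28.4056, v=-16.5840/3.6986=-4.4838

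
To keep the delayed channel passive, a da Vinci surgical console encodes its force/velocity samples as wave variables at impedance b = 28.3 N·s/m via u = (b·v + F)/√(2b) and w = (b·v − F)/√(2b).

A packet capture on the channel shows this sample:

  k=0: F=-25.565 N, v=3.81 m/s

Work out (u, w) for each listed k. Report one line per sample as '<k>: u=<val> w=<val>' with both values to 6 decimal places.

k=0: b·v=28.3×3.81=107.823000; √(2b)=7.523297; u=(107.823000+(-25.565))/7.523297=10.933770, w=(107.823000−(-25.565))/7.523297=17.729992

0: u=10.933770 w=17.729992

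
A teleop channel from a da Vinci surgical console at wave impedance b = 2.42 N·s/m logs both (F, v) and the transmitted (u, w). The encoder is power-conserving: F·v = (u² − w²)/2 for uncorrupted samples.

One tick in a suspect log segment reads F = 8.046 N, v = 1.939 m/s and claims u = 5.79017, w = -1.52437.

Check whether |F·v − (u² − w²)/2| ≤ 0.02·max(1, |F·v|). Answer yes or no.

yes

F·v = 8.046×1.939 = 15.60119 W.
(u² − w²)/2 = (33.52607 − 2.32370)/2 = 15.60118 W.
|Δ| = 0.00001;  2% of max(1, |F·v|) = 0.31202.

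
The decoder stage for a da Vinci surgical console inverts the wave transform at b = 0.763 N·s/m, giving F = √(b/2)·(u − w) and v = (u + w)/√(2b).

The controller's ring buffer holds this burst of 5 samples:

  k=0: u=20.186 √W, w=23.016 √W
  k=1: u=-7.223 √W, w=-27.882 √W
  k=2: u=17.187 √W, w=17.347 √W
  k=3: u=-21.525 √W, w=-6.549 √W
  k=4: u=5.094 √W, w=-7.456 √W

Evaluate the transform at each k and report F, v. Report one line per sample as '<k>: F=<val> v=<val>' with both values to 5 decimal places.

0: F=-1.74797 v=34.97249
1: F=12.76017 v=-28.41788
2: F=-0.09883 v=27.95565
3: F=-9.25003 v=-22.72621
4: F=7.75159 v=-1.91206

k=0: u−w=-2.83000, u+w=43.20200; √(b/2)=0.61766, √(2b)=1.23531; F=0.61766×(-2.83)=-1.74797, v=43.20200/1.23531=34.97249
k=1: u−w=20.65900, u+w=-35.10500; √(b/2)=0.61766, √(2b)=1.23531; F=0.61766×20.659=12.76017, v=-35.10500/1.23531=-28.41788
k=2: u−w=-0.16000, u+w=34.53400; √(b/2)=0.61766, √(2b)=1.23531; F=0.61766×(-0.16)=-0.09883, v=34.53400/1.23531=27.95565
k=3: u−w=-14.97600, u+w=-28.07400; √(b/2)=0.61766, √(2b)=1.23531; F=0.61766×(-14.976)=-9.25003, v=-28.07400/1.23531=-22.72621
k=4: u−w=12.55000, u+w=-2.36200; √(b/2)=0.61766, √(2b)=1.23531; F=0.61766×12.55=7.75159, v=-2.36200/1.23531=-1.91206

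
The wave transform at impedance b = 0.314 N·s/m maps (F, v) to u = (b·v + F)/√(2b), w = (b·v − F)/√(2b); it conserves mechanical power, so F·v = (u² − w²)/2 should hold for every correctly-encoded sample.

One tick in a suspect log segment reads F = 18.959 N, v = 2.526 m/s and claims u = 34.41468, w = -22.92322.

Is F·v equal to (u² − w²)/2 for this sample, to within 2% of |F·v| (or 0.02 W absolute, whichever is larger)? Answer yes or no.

F·v = 18.959×2.526 = 47.8904 W.
(u² − w²)/2 = (1184.3702 − 525.4740)/2 = 329.4481 W.
|Δ| = 281.5577;  2% of max(1, |F·v|) = 0.9578.

no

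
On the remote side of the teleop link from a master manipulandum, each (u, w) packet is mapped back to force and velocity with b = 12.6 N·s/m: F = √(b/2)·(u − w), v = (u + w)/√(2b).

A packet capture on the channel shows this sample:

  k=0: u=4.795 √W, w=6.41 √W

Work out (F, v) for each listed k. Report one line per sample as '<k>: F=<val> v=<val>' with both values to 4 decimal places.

0: F=-4.0536 v=2.2321

k=0: u−w=-1.6150, u+w=11.2050; √(b/2)=2.5100, √(2b)=5.0200; F=2.5100×(-1.615)=-4.0536, v=11.2050/5.0200=2.2321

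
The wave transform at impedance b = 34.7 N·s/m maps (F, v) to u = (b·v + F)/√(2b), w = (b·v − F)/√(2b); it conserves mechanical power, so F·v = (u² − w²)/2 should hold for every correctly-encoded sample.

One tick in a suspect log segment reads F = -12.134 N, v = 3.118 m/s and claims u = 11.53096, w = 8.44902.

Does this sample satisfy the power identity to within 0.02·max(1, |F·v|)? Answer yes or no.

no

F·v = (-12.134)×3.118 = -37.83381 W.
(u² − w²)/2 = (132.96304 − 71.38594)/2 = 30.78855 W.
|Δ| = 68.62236;  2% of max(1, |F·v|) = 0.75668.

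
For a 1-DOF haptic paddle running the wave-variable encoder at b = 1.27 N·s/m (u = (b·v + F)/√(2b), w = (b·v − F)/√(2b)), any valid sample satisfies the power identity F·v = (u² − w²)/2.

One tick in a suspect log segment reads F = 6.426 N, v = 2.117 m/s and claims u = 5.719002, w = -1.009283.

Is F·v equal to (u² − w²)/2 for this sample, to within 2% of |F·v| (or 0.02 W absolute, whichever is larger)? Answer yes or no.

F·v = 6.426×2.117 = 13.603842 W.
(u² − w²)/2 = (32.706984 − 1.018652)/2 = 15.844166 W.
|Δ| = 2.240324;  2% of max(1, |F·v|) = 0.272077.

no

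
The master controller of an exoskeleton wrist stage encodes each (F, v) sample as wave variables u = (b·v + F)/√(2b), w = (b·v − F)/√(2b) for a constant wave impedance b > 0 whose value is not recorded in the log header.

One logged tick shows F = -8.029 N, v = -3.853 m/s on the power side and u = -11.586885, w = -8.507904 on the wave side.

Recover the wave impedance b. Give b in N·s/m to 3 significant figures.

u + w = -20.094789;  u + w = √(2b)·v, so √(2b) = -20.094789/(-3.853) = 5.215362.
b = (√(2b))²/2 = 27.199999/2 = 13.599999.
(Check via u − w = 2F/√(2b): u − w = -3.078981, 2F/√(2b) = -3.078981.)

b = 13.6 N·s/m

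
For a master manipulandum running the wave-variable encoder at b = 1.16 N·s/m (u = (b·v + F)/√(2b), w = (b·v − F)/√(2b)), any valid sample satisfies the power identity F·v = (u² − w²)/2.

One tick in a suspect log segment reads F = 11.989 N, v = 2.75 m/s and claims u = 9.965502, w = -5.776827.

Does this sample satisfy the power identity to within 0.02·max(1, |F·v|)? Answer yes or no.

F·v = 11.989×2.75 = 32.969750 W.
(u² − w²)/2 = (99.311230 − 33.371730)/2 = 32.969750 W.
|Δ| = 0.000000;  2% of max(1, |F·v|) = 0.659395.

yes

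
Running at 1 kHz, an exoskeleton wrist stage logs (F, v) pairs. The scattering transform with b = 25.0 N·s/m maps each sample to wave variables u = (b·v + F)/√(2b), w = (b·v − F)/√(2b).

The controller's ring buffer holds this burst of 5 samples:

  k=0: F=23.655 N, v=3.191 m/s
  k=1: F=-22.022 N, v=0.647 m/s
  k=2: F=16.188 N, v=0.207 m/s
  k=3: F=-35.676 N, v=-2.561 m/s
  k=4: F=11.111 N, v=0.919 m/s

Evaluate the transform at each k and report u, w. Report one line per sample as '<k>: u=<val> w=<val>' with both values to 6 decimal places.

k=0: b·v=25.0×3.191=79.775000; √(2b)=7.071068; u=(79.775000+23.655)/7.071068=14.627211, w=(79.775000−23.655)/7.071068=7.936567
k=1: b·v=25.0×0.647=16.175000; √(2b)=7.071068; u=(16.175000+(-22.022))/7.071068=-0.826891, w=(16.175000−(-22.022))/7.071068=5.401872
k=2: b·v=25.0×0.207=5.175000; √(2b)=7.071068; u=(5.175000+16.188)/7.071068=3.021184, w=(5.175000−16.188)/7.071068=-1.557473
k=3: b·v=25.0×(-2.561)=-64.025000; √(2b)=7.071068; u=(-64.025000+(-35.676))/7.071068=-14.099851, w=(-64.025000−(-35.676))/7.071068=-4.009154
k=4: b·v=25.0×0.919=22.975000; √(2b)=7.071068; u=(22.975000+11.111)/7.071068=4.820488, w=(22.975000−11.111)/7.071068=1.677823

0: u=14.627211 w=7.936567
1: u=-0.826891 w=5.401872
2: u=3.021184 w=-1.557473
3: u=-14.099851 w=-4.009154
4: u=4.820488 w=1.677823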